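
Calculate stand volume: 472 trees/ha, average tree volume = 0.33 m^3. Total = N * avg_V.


V_stand = 472 * 0.33 = 155.76 ≈ 155.8 m^3/ha

155.8 m^3/ha


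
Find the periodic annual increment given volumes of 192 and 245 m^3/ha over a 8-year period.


PAI = (V2 - V1) / period = (245 - 192) / 8 = 53 / 8 = 6.6250 ≈ 6.63 m^3/ha/yr

6.63 m^3/ha/yr


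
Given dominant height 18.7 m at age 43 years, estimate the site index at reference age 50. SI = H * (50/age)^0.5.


50/43 = 1.16279
(1.16279)^0.5 = 1.07833
SI = 18.7 * 1.07833 = 20.1648 ≈ 20.2 m

20.2 m


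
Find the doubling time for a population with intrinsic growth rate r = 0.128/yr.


td = ln(2) / 0.128 = 0.693147 / 0.128 = 5.41521 ≈ 5.4 years

5.4 years


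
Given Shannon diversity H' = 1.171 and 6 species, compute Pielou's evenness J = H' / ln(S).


ln(6) = 1.79176
J = H' / ln(S) = 1.171 / 1.79176 = 0.653547 ≈ 0.6535

0.6535


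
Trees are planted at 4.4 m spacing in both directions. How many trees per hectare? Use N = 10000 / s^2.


N = 10000 / 4.4^2 = 10000 / 19.36 = 516.529 ≈ 517 trees/ha

517 trees/ha


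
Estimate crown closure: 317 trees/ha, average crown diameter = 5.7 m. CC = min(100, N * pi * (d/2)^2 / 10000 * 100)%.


(d/2)^2 = (5.7/2)^2 = 2.85^2 = 8.1225
Crown area = 3.141593 * 8.1225 = 25.5176 m^2
N * area / 10000 * 100 = 317 * 25.5176 / 10000 * 100 = 80.8908
CC = min(100, 80.8908) = 80.8908 ≈ 80.9%

80.9%


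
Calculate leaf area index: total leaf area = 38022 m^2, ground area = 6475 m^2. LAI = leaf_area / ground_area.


LAI = 38022 / 6475 = 5.8721 ≈ 5.87

5.87


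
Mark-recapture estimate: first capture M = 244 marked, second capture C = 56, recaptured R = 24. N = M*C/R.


N = M * C / R = 244 * 56 / 24 = 13664 / 24 = 569.33 ≈ 569

569 individuals


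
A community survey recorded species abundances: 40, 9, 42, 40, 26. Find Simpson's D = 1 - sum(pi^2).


Total N = 40 + 9 + 42 + 40 + 26 = 157
Per-species terms:
  p = 40/157 = 0.254777; p^2 = 0.254777^2 = 0.064911
  p = 9/157 = 0.057325; p^2 = 0.057325^2 = 0.003286
  p = 42/157 = 0.267516; p^2 = 0.267516^2 = 0.071565
  p = 40/157 = 0.254777; p^2 = 0.254777^2 = 0.064911
  p = 26/157 = 0.165605; p^2 = 0.165605^2 = 0.027425
sum(p^2) = 0.064911 + 0.003286 + 0.071565 + 0.064911 + 0.027425 = 0.232098
D = 1 - 0.232098 = 0.767902 ≈ 0.7679

0.7679


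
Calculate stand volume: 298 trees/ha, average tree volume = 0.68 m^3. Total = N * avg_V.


V_stand = 298 * 0.68 = 202.64 ≈ 202.6 m^3/ha

202.6 m^3/ha


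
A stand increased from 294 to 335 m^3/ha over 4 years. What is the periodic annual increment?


PAI = (V2 - V1) / period = (335 - 294) / 4 = 41 / 4 = 10.25 m^3/ha/yr

10.25 m^3/ha/yr


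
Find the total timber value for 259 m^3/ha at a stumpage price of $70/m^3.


Value = 259 * 70 = $18130/ha

$18130/ha


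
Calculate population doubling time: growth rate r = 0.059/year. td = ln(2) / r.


td = ln(2) / 0.059 = 0.693147 / 0.059 = 11.7483 ≈ 11.7 years

11.7 years


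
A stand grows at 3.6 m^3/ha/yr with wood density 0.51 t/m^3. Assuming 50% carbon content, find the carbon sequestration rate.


C = 3.6 * 0.51 * 0.5 = 0.918 ≈ 0.92 t C/ha/yr

0.92 t C/ha/yr


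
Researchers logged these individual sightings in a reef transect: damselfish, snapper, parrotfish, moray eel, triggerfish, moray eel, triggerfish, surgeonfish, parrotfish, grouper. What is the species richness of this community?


Total individuals logged = 10
Distinct species (count of individuals): damselfish (1), snapper (1), parrotfish (2), moray eel (2), triggerfish (2), surgeonfish (1), grouper (1)
Species richness = number of distinct species = 7

7


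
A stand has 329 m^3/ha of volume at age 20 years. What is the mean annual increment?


MAI = 329 / 20 = 16.45 m^3/ha/yr

16.45 m^3/ha/yr


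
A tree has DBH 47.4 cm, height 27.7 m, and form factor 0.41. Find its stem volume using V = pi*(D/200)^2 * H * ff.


(D/200)^2 = (47.4/200)^2 = 0.237^2 = 0.056169
BA = 3.141593 * 0.056169 = 0.176460 m^2
V = 0.176460 * 27.7 * 0.41 = 2.00406 ≈ 2.004 m^3

2.004 m^3


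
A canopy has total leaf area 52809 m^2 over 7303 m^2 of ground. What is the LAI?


LAI = 52809 / 7303 = 7.2311 ≈ 7.23

7.23


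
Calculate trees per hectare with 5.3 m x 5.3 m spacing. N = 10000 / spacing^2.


N = 10000 / 5.3^2 = 10000 / 28.09 = 355.999 ≈ 356 trees/ha

356 trees/ha


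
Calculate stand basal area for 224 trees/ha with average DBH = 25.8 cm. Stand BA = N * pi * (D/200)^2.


(D/200)^2 = (25.8/200)^2 = 0.129^2 = 0.016641
Individual BA = 3.141593 * 0.016641 = 0.0522792 m^2
Stand BA = 224 * 0.0522792 = 11.7105 ≈ 11.71 m^2/ha

11.71 m^2/ha


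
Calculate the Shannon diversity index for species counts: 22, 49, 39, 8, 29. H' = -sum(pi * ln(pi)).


Total N = 22 + 49 + 39 + 8 + 29 = 147
Per-species terms:
  p = 22/147 = 0.149660; ln(p) = -1.899389; p*ln(p) = 0.149660 * (-1.899389) = -0.284263
  p = 49/147 = 0.333333; ln(p) = -1.098613; p*ln(p) = 0.333333 * (-1.098613) = -0.366204
  p = 39/147 = 0.265306; ln(p) = -1.326871; p*ln(p) = 0.265306 * (-1.326871) = -0.352027
  p = 8/147 = 0.054422; ln(p) = -2.910987; p*ln(p) = 0.054422 * (-2.910987) = -0.158422
  p = 29/147 = 0.197279; ln(p) = -1.623136; p*ln(p) = 0.197279 * (-1.623136) = -0.320211
sum(p*ln(p)) = (-0.284263) + (-0.366204) + (-0.352027) + (-0.158422) + (-0.320211) = -1.481127
H' = -(-1.481127) = 1.481127 ≈ 1.4811

1.4811


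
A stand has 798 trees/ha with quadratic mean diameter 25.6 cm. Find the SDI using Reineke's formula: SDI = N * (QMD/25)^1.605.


QMD/25 = 25.6/25 = 1.024
(1.024)^1.605 = exp(1.605 * ln(1.024)) = exp(1.605 * 0.0237165) = exp(0.0380650) = 1.03880
SDI = 798 * 1.03880 = 828.962 ≈ 829

829


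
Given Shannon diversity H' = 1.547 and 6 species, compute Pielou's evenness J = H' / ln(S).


ln(6) = 1.79176
J = H' / ln(S) = 1.547 / 1.79176 = 0.863397 ≈ 0.8634

0.8634


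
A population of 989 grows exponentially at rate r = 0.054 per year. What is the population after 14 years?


r*t = 0.054 * 14 = 0.756
exp(0.756) = 2.12974
N = 989 * 2.12974 = 2106.31 ≈ 2106

2106


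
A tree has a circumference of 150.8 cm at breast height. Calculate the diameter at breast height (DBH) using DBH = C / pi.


DBH = C / pi = 150.8 / 3.141593 = 48.0011 ≈ 48.00 cm

48.00 cm


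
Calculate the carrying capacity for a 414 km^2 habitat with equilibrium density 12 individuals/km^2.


K = 12 * 414 = 4968 individuals

4968 individuals


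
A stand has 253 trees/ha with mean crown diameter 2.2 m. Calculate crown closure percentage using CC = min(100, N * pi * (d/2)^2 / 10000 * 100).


(d/2)^2 = (2.2/2)^2 = 1.1^2 = 1.21
Crown area = 3.141593 * 1.21 = 3.80133 m^2
N * area / 10000 * 100 = 253 * 3.80133 / 10000 * 100 = 9.61736
CC = min(100, 9.61736) = 9.61736 ≈ 9.6%

9.6%


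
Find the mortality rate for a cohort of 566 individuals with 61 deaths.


Mortality rate = 61 / 566 = 0.107774 ≈ 0.1078

0.1078


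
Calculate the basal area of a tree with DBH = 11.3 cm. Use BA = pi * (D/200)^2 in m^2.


D/200 = 11.3/200 = 0.0565 m
(D/200)^2 = 0.0565^2 = 0.00319225
BA = 3.141593 * 0.00319225 = 0.0100288 ≈ 0.0100 m^2

0.0100 m^2


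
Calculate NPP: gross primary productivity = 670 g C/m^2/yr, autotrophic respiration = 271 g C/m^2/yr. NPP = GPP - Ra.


NPP = GPP - Ra = 670 - 271 = 399 g C/m^2/yr

399 g C/m^2/yr


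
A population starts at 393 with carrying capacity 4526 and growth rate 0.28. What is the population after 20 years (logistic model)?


(K - N0)/N0 = (4526 - 393)/393 = 4133/393 = 10.5165
r*t = 0.28 * 20 = 5.6; exp(-5.6) = 0.00369786
10.5165 * 0.00369786 = 0.0388885
1 + 0.0388885 = 1.03889
N = 4526 / 1.03889 = 4356.57 ≈ 4357

4357


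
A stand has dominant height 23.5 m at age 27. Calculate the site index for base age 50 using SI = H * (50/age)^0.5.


50/27 = 1.85185
(1.85185)^0.5 = 1.36083
SI = 23.5 * 1.36083 = 31.9795 ≈ 32.0 m

32.0 m


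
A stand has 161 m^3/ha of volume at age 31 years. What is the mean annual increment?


MAI = 161 / 31 = 5.1935 ≈ 5.19 m^3/ha/yr

5.19 m^3/ha/yr


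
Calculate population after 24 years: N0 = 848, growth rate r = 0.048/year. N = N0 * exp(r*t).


r*t = 0.048 * 24 = 1.152
exp(1.152) = 3.16452
N = 848 * 3.16452 = 2683.51 ≈ 2684

2684


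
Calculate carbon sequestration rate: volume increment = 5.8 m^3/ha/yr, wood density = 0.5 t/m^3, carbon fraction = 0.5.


C = 5.8 * 0.5 * 0.5 = 1.45 t C/ha/yr

1.45 t C/ha/yr


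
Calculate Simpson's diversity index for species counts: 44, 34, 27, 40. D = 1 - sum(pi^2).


Total N = 44 + 34 + 27 + 40 = 145
Per-species terms:
  p = 44/145 = 0.303448; p^2 = 0.303448^2 = 0.092081
  p = 34/145 = 0.234483; p^2 = 0.234483^2 = 0.054982
  p = 27/145 = 0.186207; p^2 = 0.186207^2 = 0.034673
  p = 40/145 = 0.275862; p^2 = 0.275862^2 = 0.076100
sum(p^2) = 0.092081 + 0.054982 + 0.034673 + 0.076100 = 0.257836
D = 1 - 0.257836 = 0.742164 ≈ 0.7422

0.7422


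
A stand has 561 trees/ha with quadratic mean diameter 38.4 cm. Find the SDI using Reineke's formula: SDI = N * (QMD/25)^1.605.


QMD/25 = 38.4/25 = 1.536
(1.536)^1.605 = exp(1.605 * ln(1.536)) = exp(1.605 * 0.429182) = exp(0.688837) = 1.99140
SDI = 561 * 1.99140 = 1117.18 ≈ 1117

1117


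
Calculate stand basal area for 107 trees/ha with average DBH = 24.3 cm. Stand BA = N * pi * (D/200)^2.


(D/200)^2 = (24.3/200)^2 = 0.1215^2 = 0.01476225
Individual BA = 3.141593 * 0.01476225 = 0.0463770 m^2
Stand BA = 107 * 0.0463770 = 4.96234 ≈ 4.96 m^2/ha

4.96 m^2/ha


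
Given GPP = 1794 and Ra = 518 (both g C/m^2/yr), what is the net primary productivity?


NPP = GPP - Ra = 1794 - 518 = 1276 g C/m^2/yr

1276 g C/m^2/yr


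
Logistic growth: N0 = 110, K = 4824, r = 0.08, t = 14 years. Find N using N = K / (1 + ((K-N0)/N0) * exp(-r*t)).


(K - N0)/N0 = (4824 - 110)/110 = 4714/110 = 42.8545
r*t = 0.08 * 14 = 1.12; exp(-1.12) = 0.326280
42.8545 * 0.326280 = 13.9826
1 + 13.9826 = 14.9826
N = 4824 / 14.9826 = 321.973 ≈ 322

322


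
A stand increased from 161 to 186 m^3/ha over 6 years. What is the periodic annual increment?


PAI = (V2 - V1) / period = (186 - 161) / 6 = 25 / 6 = 4.1667 ≈ 4.17 m^3/ha/yr

4.17 m^3/ha/yr


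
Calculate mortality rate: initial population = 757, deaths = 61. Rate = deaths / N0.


Mortality rate = 61 / 757 = 0.080581 ≈ 0.0806

0.0806


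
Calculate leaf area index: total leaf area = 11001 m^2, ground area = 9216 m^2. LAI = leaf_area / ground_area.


LAI = 11001 / 9216 = 1.1937 ≈ 1.19

1.19


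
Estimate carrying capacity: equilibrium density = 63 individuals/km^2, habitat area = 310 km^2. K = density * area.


K = 63 * 310 = 19530 individuals

19530 individuals


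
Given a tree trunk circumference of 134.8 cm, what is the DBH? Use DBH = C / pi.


DBH = C / pi = 134.8 / 3.141593 = 42.9082 ≈ 42.91 cm

42.91 cm


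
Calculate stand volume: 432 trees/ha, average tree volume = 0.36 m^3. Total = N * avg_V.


V_stand = 432 * 0.36 = 155.52 ≈ 155.5 m^3/ha

155.5 m^3/ha


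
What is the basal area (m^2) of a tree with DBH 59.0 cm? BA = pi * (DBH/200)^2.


D/200 = 59.0/200 = 0.295 m
(D/200)^2 = 0.295^2 = 0.087025
BA = 3.141593 * 0.087025 = 0.273397 ≈ 0.2734 m^2

0.2734 m^2


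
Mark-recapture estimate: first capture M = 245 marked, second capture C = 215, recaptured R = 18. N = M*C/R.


N = M * C / R = 245 * 215 / 18 = 52675 / 18 = 2926.39 ≈ 2926

2926 individuals


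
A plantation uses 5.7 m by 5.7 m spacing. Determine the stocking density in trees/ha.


N = 10000 / 5.7^2 = 10000 / 32.49 = 307.787 ≈ 308 trees/ha

308 trees/ha


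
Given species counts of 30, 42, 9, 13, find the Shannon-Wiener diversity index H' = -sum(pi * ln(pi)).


Total N = 30 + 42 + 9 + 13 = 94
Per-species terms:
  p = 30/94 = 0.319149; ln(p) = -1.142097; p*ln(p) = 0.319149 * (-1.142097) = -0.364499
  p = 42/94 = 0.446809; ln(p) = -0.805624; p*ln(p) = 0.446809 * (-0.805624) = -0.359960
  p = 9/94 = 0.095745; ln(p) = -2.346067; p*ln(p) = 0.095745 * (-2.346067) = -0.224624
  p = 13/94 = 0.138298; ln(p) = -1.978345; p*ln(p) = 0.138298 * (-1.978345) = -0.273601
sum(p*ln(p)) = (-0.364499) + (-0.359960) + (-0.224624) + (-0.273601) = -1.222684
H' = -(-1.222684) = 1.222684 ≈ 1.2227

1.2227


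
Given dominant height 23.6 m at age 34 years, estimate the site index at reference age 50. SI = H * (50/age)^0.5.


50/34 = 1.47059
(1.47059)^0.5 = 1.21268
SI = 23.6 * 1.21268 = 28.6192 ≈ 28.6 m

28.6 m


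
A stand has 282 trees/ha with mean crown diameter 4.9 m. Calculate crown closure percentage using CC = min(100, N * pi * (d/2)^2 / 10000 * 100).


(d/2)^2 = (4.9/2)^2 = 2.45^2 = 6.0025
Crown area = 3.141593 * 6.0025 = 18.8574 m^2
N * area / 10000 * 100 = 282 * 18.8574 / 10000 * 100 = 53.1779
CC = min(100, 53.1779) = 53.1779 ≈ 53.2%

53.2%


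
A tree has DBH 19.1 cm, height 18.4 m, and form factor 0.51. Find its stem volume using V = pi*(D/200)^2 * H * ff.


(D/200)^2 = (19.1/200)^2 = 0.0955^2 = 0.00912025
BA = 3.141593 * 0.00912025 = 0.0286521 m^2
V = 0.0286521 * 18.4 * 0.51 = 0.268871 ≈ 0.269 m^3

0.269 m^3


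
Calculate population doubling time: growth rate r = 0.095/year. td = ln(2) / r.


td = ln(2) / 0.095 = 0.693147 / 0.095 = 7.29628 ≈ 7.3 years

7.3 years


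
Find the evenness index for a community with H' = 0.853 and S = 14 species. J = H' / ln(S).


ln(14) = 2.63906
J = H' / ln(S) = 0.853 / 2.63906 = 0.323221 ≈ 0.3232

0.3232


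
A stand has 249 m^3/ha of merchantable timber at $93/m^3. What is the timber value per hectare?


Value = 249 * 93 = $23157/ha

$23157/ha


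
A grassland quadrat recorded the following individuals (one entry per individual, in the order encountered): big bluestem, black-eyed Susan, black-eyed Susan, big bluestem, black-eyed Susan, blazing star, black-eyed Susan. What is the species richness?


Total individuals logged = 7
Distinct species (count of individuals): big bluestem (2), black-eyed Susan (4), blazing star (1)
Species richness = number of distinct species = 3

3


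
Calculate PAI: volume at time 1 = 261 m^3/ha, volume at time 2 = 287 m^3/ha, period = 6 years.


PAI = (V2 - V1) / period = (287 - 261) / 6 = 26 / 6 = 4.3333 ≈ 4.33 m^3/ha/yr

4.33 m^3/ha/yr


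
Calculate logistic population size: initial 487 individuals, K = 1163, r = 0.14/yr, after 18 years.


(K - N0)/N0 = (1163 - 487)/487 = 676/487 = 1.38809
r*t = 0.14 * 18 = 2.52; exp(-2.52) = 0.0804596
1.38809 * 0.0804596 = 0.111685
1 + 0.111685 = 1.11169
N = 1163 / 1.11169 = 1046.15 ≈ 1046

1046


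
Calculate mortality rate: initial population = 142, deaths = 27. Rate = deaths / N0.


Mortality rate = 27 / 142 = 0.190141 ≈ 0.1901

0.1901


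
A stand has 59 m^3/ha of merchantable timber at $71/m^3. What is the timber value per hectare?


Value = 59 * 71 = $4189/ha

$4189/ha


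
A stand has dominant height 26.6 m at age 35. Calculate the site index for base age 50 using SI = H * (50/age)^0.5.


50/35 = 1.42857
(1.42857)^0.5 = 1.19523
SI = 26.6 * 1.19523 = 31.7931 ≈ 31.8 m

31.8 m


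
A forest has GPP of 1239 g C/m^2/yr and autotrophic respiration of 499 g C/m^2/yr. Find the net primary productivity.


NPP = GPP - Ra = 1239 - 499 = 740 g C/m^2/yr

740 g C/m^2/yr


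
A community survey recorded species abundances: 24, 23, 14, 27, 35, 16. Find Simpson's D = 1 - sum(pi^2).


Total N = 24 + 23 + 14 + 27 + 35 + 16 = 139
Per-species terms:
  p = 24/139 = 0.172662; p^2 = 0.172662^2 = 0.029812
  p = 23/139 = 0.165468; p^2 = 0.165468^2 = 0.027380
  p = 14/139 = 0.100719; p^2 = 0.100719^2 = 0.010144
  p = 27/139 = 0.194245; p^2 = 0.194245^2 = 0.037731
  p = 35/139 = 0.251799; p^2 = 0.251799^2 = 0.063403
  p = 16/139 = 0.115108; p^2 = 0.115108^2 = 0.013250
sum(p^2) = 0.029812 + 0.027380 + 0.010144 + 0.037731 + 0.063403 + 0.013250 = 0.181720
D = 1 - 0.181720 = 0.818280 ≈ 0.8183

0.8183


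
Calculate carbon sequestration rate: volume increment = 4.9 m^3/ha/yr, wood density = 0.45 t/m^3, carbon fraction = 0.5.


C = 4.9 * 0.45 * 0.5 = 1.1025 ≈ 1.10 t C/ha/yr

1.10 t C/ha/yr


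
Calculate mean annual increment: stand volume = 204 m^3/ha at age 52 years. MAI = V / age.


MAI = 204 / 52 = 3.9231 ≈ 3.92 m^3/ha/yr

3.92 m^3/ha/yr


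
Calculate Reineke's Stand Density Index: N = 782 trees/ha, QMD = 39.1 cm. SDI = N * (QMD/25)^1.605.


QMD/25 = 39.1/25 = 1.564
(1.564)^1.605 = exp(1.605 * ln(1.564)) = exp(1.605 * 0.447247) = exp(0.717831) = 2.04998
SDI = 782 * 2.04998 = 1603.08 ≈ 1603

1603


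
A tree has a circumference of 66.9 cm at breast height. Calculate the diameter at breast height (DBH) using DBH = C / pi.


DBH = C / pi = 66.9 / 3.141593 = 21.2949 ≈ 21.29 cm

21.29 cm


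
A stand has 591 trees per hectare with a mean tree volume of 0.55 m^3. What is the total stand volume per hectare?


V_stand = 591 * 0.55 = 325.05 ≈ 325.1 m^3/ha

325.1 m^3/ha


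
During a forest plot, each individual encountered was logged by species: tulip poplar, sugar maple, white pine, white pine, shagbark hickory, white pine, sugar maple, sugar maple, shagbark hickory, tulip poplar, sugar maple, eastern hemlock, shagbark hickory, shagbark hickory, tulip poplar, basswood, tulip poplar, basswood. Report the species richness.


Total individuals logged = 18
Distinct species (count of individuals): tulip poplar (4), sugar maple (4), white pine (3), shagbark hickory (4), eastern hemlock (1), basswood (2)
Species richness = number of distinct species = 6

6


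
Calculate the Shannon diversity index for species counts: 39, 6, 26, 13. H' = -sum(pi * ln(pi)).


Total N = 39 + 6 + 26 + 13 = 84
Per-species terms:
  p = 39/84 = 0.464286; ln(p) = -0.767255; p*ln(p) = 0.464286 * (-0.767255) = -0.356226
  p = 6/84 = 0.071429; ln(p) = -2.639051; p*ln(p) = 0.071429 * (-2.639051) = -0.188505
  p = 26/84 = 0.309524; ln(p) = -1.172720; p*ln(p) = 0.309524 * (-1.172720) = -0.362985
  p = 13/84 = 0.154762; ln(p) = -1.865867; p*ln(p) = 0.154762 * (-1.865867) = -0.288765
sum(p*ln(p)) = (-0.356226) + (-0.188505) + (-0.362985) + (-0.288765) = -1.196481
H' = -(-1.196481) = 1.196481 ≈ 1.1965

1.1965


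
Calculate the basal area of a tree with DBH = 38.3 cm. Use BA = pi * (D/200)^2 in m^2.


D/200 = 38.3/200 = 0.1915 m
(D/200)^2 = 0.1915^2 = 0.03667225
BA = 3.141593 * 0.03667225 = 0.115209 ≈ 0.1152 m^2

0.1152 m^2


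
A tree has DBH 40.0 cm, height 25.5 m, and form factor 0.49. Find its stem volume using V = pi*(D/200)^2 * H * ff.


(D/200)^2 = (40.0/200)^2 = 0.2^2 = 0.04
BA = 3.141593 * 0.04 = 0.125664 m^2
V = 0.125664 * 25.5 * 0.49 = 1.57017 ≈ 1.570 m^3

1.570 m^3


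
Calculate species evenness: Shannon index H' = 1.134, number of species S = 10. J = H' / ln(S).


ln(10) = 2.30259
J = H' / ln(S) = 1.134 / 2.30259 = 0.492489 ≈ 0.4925

0.4925


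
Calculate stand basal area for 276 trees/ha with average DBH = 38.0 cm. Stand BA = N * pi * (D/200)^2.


(D/200)^2 = (38.0/200)^2 = 0.19^2 = 0.0361
Individual BA = 3.141593 * 0.0361 = 0.113412 m^2
Stand BA = 276 * 0.113412 = 31.3017 ≈ 31.30 m^2/ha

31.30 m^2/ha


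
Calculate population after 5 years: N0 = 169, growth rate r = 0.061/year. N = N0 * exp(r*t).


r*t = 0.061 * 5 = 0.305
exp(0.305) = 1.35663
N = 169 * 1.35663 = 229.270 ≈ 229

229


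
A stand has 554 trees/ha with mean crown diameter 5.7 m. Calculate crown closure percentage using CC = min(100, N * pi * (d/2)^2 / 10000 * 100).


(d/2)^2 = (5.7/2)^2 = 2.85^2 = 8.1225
Crown area = 3.141593 * 8.1225 = 25.5176 m^2
N * area / 10000 * 100 = 554 * 25.5176 / 10000 * 100 = 141.368
CC = min(100, 141.368) = 100%

100%


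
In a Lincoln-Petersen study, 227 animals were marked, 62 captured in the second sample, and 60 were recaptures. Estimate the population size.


N = M * C / R = 227 * 62 / 60 = 14074 / 60 = 234.57 ≈ 235

235 individuals


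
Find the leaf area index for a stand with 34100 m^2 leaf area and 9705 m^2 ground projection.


LAI = 34100 / 9705 = 3.5137 ≈ 3.51

3.51


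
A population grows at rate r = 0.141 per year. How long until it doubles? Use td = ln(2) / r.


td = ln(2) / 0.141 = 0.693147 / 0.141 = 4.91594 ≈ 4.9 years

4.9 years


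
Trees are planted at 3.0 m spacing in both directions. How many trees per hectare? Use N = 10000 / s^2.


N = 10000 / 3.0^2 = 10000 / 9 = 1111.11 ≈ 1111 trees/ha

1111 trees/ha


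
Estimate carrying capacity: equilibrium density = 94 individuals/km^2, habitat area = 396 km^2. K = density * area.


K = 94 * 396 = 37224 individuals

37224 individuals


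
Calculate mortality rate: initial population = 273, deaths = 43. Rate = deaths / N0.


Mortality rate = 43 / 273 = 0.157509 ≈ 0.1575

0.1575


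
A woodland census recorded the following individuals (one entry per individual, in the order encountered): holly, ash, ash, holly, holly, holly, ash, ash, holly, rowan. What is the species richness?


Total individuals logged = 10
Distinct species (count of individuals): holly (5), ash (4), rowan (1)
Species richness = number of distinct species = 3

3


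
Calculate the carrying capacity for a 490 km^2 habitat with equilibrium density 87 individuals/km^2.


K = 87 * 490 = 42630 individuals

42630 individuals


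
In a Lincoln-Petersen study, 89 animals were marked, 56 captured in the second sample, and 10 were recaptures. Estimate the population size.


N = M * C / R = 89 * 56 / 10 = 4984 / 10 = 498.40 ≈ 498

498 individuals


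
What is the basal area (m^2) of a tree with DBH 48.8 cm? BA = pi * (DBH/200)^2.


D/200 = 48.8/200 = 0.244 m
(D/200)^2 = 0.244^2 = 0.059536
BA = 3.141593 * 0.059536 = 0.187038 ≈ 0.1870 m^2

0.1870 m^2


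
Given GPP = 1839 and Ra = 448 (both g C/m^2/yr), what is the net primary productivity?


NPP = GPP - Ra = 1839 - 448 = 1391 g C/m^2/yr

1391 g C/m^2/yr


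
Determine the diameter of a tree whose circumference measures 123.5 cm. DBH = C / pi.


DBH = C / pi = 123.5 / 3.141593 = 39.3113 ≈ 39.31 cm

39.31 cm


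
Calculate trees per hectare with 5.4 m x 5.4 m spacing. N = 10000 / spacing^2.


N = 10000 / 5.4^2 = 10000 / 29.16 = 342.936 ≈ 343 trees/ha

343 trees/ha


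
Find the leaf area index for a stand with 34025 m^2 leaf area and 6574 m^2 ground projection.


LAI = 34025 / 6574 = 5.1757 ≈ 5.18

5.18


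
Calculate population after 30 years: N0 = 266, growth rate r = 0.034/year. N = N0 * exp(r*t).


r*t = 0.034 * 30 = 1.02
exp(1.02) = 2.77319
N = 266 * 2.77319 = 737.669 ≈ 738

738


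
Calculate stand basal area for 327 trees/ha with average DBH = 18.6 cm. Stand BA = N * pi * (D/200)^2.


(D/200)^2 = (18.6/200)^2 = 0.093^2 = 0.008649
Individual BA = 3.141593 * 0.008649 = 0.0271716 m^2
Stand BA = 327 * 0.0271716 = 8.88511 ≈ 8.89 m^2/ha

8.89 m^2/ha


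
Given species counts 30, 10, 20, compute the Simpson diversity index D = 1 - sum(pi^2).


Total N = 30 + 10 + 20 = 60
Per-species terms:
  p = 30/60 = 0.500000; p^2 = 0.500000^2 = 0.250000
  p = 10/60 = 0.166667; p^2 = 0.166667^2 = 0.027778
  p = 20/60 = 0.333333; p^2 = 0.333333^2 = 0.111111
sum(p^2) = 0.250000 + 0.027778 + 0.111111 = 0.388889
D = 1 - 0.388889 = 0.611111 ≈ 0.6111

0.6111


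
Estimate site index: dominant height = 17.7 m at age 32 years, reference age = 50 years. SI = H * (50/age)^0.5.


50/32 = 1.56250
(1.56250)^0.5 = 1.25000
SI = 17.7 * 1.25000 = 22.1250 ≈ 22.1 m

22.1 m


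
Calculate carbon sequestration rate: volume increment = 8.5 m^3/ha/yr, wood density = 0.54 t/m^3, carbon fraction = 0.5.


C = 8.5 * 0.54 * 0.5 = 2.295 ≈ 2.30 t C/ha/yr

2.30 t C/ha/yr


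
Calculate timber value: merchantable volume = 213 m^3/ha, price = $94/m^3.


Value = 213 * 94 = $20022/ha

$20022/ha


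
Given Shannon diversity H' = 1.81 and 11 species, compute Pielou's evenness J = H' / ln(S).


ln(11) = 2.39790
J = H' / ln(S) = 1.81 / 2.39790 = 0.754827 ≈ 0.7548

0.7548


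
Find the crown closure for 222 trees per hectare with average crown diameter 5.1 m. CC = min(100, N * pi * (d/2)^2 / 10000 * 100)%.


(d/2)^2 = (5.1/2)^2 = 2.55^2 = 6.5025
Crown area = 3.141593 * 6.5025 = 20.4282 m^2
N * area / 10000 * 100 = 222 * 20.4282 / 10000 * 100 = 45.3506
CC = min(100, 45.3506) = 45.3506 ≈ 45.4%

45.4%


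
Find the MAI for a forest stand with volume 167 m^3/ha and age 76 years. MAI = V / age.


MAI = 167 / 76 = 2.1974 ≈ 2.20 m^3/ha/yr

2.20 m^3/ha/yr


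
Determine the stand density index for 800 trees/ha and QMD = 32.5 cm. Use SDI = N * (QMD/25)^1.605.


QMD/25 = 32.5/25 = 1.3
(1.3)^1.605 = exp(1.605 * ln(1.3)) = exp(1.605 * 0.262364) = exp(0.421094) = 1.52363
SDI = 800 * 1.52363 = 1218.90 ≈ 1219

1219


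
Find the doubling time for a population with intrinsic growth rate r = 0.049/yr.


td = ln(2) / 0.049 = 0.693147 / 0.049 = 14.1459 ≈ 14.1 years

14.1 years


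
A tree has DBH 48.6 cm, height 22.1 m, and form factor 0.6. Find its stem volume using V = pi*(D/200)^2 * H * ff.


(D/200)^2 = (48.6/200)^2 = 0.243^2 = 0.059049
BA = 3.141593 * 0.059049 = 0.185508 m^2
V = 0.185508 * 22.1 * 0.6 = 2.45984 ≈ 2.460 m^3

2.460 m^3


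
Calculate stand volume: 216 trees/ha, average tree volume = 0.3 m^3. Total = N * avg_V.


V_stand = 216 * 0.3 = 64.8 m^3/ha

64.8 m^3/ha


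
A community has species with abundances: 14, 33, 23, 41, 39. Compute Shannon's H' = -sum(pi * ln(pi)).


Total N = 14 + 33 + 23 + 41 + 39 = 150
Per-species terms:
  p = 14/150 = 0.093333; ln(p) = -2.371582; p*ln(p) = 0.093333 * (-2.371582) = -0.221347
  p = 33/150 = 0.220000; ln(p) = -1.514128; p*ln(p) = 0.220000 * (-1.514128) = -0.333108
  p = 23/150 = 0.153333; ln(p) = -1.875143; p*ln(p) = 0.153333 * (-1.875143) = -0.287521
  p = 41/150 = 0.273333; ln(p) = -1.297064; p*ln(p) = 0.273333 * (-1.297064) = -0.354530
  p = 39/150 = 0.260000; ln(p) = -1.347074; p*ln(p) = 0.260000 * (-1.347074) = -0.350239
sum(p*ln(p)) = (-0.221347) + (-0.333108) + (-0.287521) + (-0.354530) + (-0.350239) = -1.546745
H' = -(-1.546745) = 1.546745 ≈ 1.5467

1.5467


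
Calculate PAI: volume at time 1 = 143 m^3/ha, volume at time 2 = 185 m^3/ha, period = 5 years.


PAI = (V2 - V1) / period = (185 - 143) / 5 = 42 / 5 = 8.40 m^3/ha/yr

8.40 m^3/ha/yr


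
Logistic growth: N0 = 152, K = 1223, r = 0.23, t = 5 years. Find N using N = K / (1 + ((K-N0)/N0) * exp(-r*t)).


(K - N0)/N0 = (1223 - 152)/152 = 1071/152 = 7.04605
r*t = 0.23 * 5 = 1.15; exp(-1.15) = 0.316637
7.04605 * 0.316637 = 2.23104
1 + 2.23104 = 3.23104
N = 1223 / 3.23104 = 378.516 ≈ 379

379


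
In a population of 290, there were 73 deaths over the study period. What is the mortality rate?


Mortality rate = 73 / 290 = 0.251724 ≈ 0.2517

0.2517


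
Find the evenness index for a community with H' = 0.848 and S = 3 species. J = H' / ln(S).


ln(3) = 1.09861
J = H' / ln(S) = 0.848 / 1.09861 = 0.771884 ≈ 0.7719

0.7719


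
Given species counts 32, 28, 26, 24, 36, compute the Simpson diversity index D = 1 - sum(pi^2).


Total N = 32 + 28 + 26 + 24 + 36 = 146
Per-species terms:
  p = 32/146 = 0.219178; p^2 = 0.219178^2 = 0.048039
  p = 28/146 = 0.191781; p^2 = 0.191781^2 = 0.036780
  p = 26/146 = 0.178082; p^2 = 0.178082^2 = 0.031713
  p = 24/146 = 0.164384; p^2 = 0.164384^2 = 0.027022
  p = 36/146 = 0.246575; p^2 = 0.246575^2 = 0.060799
sum(p^2) = 0.048039 + 0.036780 + 0.031713 + 0.027022 + 0.060799 = 0.204353
D = 1 - 0.204353 = 0.795647 ≈ 0.7956

0.7956


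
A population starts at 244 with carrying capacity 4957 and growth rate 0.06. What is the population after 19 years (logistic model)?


(K - N0)/N0 = (4957 - 244)/244 = 4713/244 = 19.3156
r*t = 0.06 * 19 = 1.14; exp(-1.14) = 0.319819
19.3156 * 0.319819 = 6.17750
1 + 6.17750 = 7.17750
N = 4957 / 7.17750 = 690.630 ≈ 691

691


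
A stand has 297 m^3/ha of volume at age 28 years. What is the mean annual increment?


MAI = 297 / 28 = 10.6071 ≈ 10.61 m^3/ha/yr

10.61 m^3/ha/yr


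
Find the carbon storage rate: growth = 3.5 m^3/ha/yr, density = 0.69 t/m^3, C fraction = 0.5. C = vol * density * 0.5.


C = 3.5 * 0.69 * 0.5 = 1.2075 ≈ 1.21 t C/ha/yr

1.21 t C/ha/yr


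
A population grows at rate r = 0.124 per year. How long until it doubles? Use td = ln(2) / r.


td = ln(2) / 0.124 = 0.693147 / 0.124 = 5.58990 ≈ 5.6 years

5.6 years


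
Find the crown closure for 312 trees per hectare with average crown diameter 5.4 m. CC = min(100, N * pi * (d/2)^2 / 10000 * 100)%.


(d/2)^2 = (5.4/2)^2 = 2.7^2 = 7.29
Crown area = 3.141593 * 7.29 = 22.9022 m^2
N * area / 10000 * 100 = 312 * 22.9022 / 10000 * 100 = 71.4549
CC = min(100, 71.4549) = 71.4549 ≈ 71.5%

71.5%


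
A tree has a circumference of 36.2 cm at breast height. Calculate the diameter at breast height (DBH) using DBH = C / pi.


DBH = C / pi = 36.2 / 3.141593 = 11.5228 ≈ 11.52 cm

11.52 cm


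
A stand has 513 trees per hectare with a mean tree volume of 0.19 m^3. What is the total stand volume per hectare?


V_stand = 513 * 0.19 = 97.47 ≈ 97.5 m^3/ha

97.5 m^3/ha


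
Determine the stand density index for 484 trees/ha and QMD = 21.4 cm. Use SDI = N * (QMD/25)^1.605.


QMD/25 = 21.4/25 = 0.856
(0.856)^1.605 = exp(1.605 * ln(0.856)) = exp(1.605 * (-0.155485)) = exp(-0.249553) = 0.779149
SDI = 484 * 0.779149 = 377.108 ≈ 377

377


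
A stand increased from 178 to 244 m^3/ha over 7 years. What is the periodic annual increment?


PAI = (V2 - V1) / period = (244 - 178) / 7 = 66 / 7 = 9.4286 ≈ 9.43 m^3/ha/yr

9.43 m^3/ha/yr


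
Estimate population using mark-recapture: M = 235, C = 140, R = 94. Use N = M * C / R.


N = M * C / R = 235 * 140 / 94 = 32900 / 94 = 350

350 individuals


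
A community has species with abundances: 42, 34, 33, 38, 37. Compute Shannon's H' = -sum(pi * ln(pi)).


Total N = 42 + 34 + 33 + 38 + 37 = 184
Per-species terms:
  p = 42/184 = 0.228261; ln(p) = -1.477266; p*ln(p) = 0.228261 * (-1.477266) = -0.337202
  p = 34/184 = 0.184783; ln(p) = -1.688573; p*ln(p) = 0.184783 * (-1.688573) = -0.312020
  p = 33/184 = 0.179348; ln(p) = -1.718427; p*ln(p) = 0.179348 * (-1.718427) = -0.308196
  p = 38/184 = 0.206522; ln(p) = -1.577348; p*ln(p) = 0.206522 * (-1.577348) = -0.325757
  p = 37/184 = 0.201087; ln(p) = -1.604018; p*ln(p) = 0.201087 * (-1.604018) = -0.322547
sum(p*ln(p)) = (-0.337202) + (-0.312020) + (-0.308196) + (-0.325757) + (-0.322547) = -1.605722
H' = -(-1.605722) = 1.605722 ≈ 1.6057

1.6057


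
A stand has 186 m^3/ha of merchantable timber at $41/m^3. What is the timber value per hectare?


Value = 186 * 41 = $7626/ha

$7626/ha


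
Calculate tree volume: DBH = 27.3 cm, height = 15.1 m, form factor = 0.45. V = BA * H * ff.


(D/200)^2 = (27.3/200)^2 = 0.1365^2 = 0.01863225
BA = 3.141593 * 0.01863225 = 0.0585349 m^2
V = 0.0585349 * 15.1 * 0.45 = 0.397745 ≈ 0.398 m^3

0.398 m^3


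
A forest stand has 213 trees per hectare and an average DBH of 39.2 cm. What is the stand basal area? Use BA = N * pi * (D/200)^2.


(D/200)^2 = (39.2/200)^2 = 0.196^2 = 0.038416
Individual BA = 3.141593 * 0.038416 = 0.120687 m^2
Stand BA = 213 * 0.120687 = 25.7063 ≈ 25.71 m^2/ha

25.71 m^2/ha


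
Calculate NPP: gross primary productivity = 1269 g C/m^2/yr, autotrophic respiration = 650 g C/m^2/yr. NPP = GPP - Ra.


NPP = GPP - Ra = 1269 - 650 = 619 g C/m^2/yr

619 g C/m^2/yr


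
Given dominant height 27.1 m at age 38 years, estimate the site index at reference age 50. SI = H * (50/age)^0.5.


50/38 = 1.31579
(1.31579)^0.5 = 1.14708
SI = 27.1 * 1.14708 = 31.0859 ≈ 31.1 m

31.1 m


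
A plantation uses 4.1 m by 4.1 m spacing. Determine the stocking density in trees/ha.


N = 10000 / 4.1^2 = 10000 / 16.81 = 594.884 ≈ 595 trees/ha

595 trees/ha


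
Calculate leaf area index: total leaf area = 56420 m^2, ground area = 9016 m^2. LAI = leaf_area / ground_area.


LAI = 56420 / 9016 = 6.2578 ≈ 6.26

6.26


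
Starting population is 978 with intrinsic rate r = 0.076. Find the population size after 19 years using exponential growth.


r*t = 0.076 * 19 = 1.444
exp(1.444) = 4.23761
N = 978 * 4.23761 = 4144.38 ≈ 4144

4144


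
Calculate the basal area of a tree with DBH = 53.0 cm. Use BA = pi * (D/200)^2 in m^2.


D/200 = 53.0/200 = 0.265 m
(D/200)^2 = 0.265^2 = 0.070225
BA = 3.141593 * 0.070225 = 0.220618 ≈ 0.2206 m^2

0.2206 m^2


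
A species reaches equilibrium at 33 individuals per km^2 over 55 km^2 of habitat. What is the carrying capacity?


K = 33 * 55 = 1815 individuals

1815 individuals


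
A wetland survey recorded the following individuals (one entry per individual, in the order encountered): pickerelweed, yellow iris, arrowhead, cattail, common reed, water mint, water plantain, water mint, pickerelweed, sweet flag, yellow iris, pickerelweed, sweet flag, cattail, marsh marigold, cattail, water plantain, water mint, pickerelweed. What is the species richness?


Total individuals logged = 19
Distinct species (count of individuals): pickerelweed (4), yellow iris (2), arrowhead (1), cattail (3), common reed (1), water mint (3), water plantain (2), sweet flag (2), marsh marigold (1)
Species richness = number of distinct species = 9

9


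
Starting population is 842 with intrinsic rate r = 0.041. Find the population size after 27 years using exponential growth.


r*t = 0.041 * 27 = 1.107
exp(1.107) = 3.02527
N = 842 * 3.02527 = 2547.28 ≈ 2547

2547


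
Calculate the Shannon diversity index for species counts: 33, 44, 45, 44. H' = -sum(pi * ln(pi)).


Total N = 33 + 44 + 45 + 44 = 166
Per-species terms:
  p = 33/166 = 0.198795; ln(p) = -1.615481; p*ln(p) = 0.198795 * (-1.615481) = -0.321150
  p = 44/166 = 0.265060; ln(p) = -1.327799; p*ln(p) = 0.265060 * (-1.327799) = -0.351946
  p = 45/166 = 0.271084; ln(p) = -1.305327; p*ln(p) = 0.271084 * (-1.305327) = -0.353853
  p = 44/166 = 0.265060; ln(p) = -1.327799; p*ln(p) = 0.265060 * (-1.327799) = -0.351946
sum(p*ln(p)) = (-0.321150) + (-0.351946) + (-0.353853) + (-0.351946) = -1.378895
H' = -(-1.378895) = 1.378895 ≈ 1.3789

1.3789


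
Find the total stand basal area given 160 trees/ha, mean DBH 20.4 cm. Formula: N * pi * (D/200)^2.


(D/200)^2 = (20.4/200)^2 = 0.102^2 = 0.010404
Individual BA = 3.141593 * 0.010404 = 0.0326851 m^2
Stand BA = 160 * 0.0326851 = 5.22962 ≈ 5.23 m^2/ha

5.23 m^2/ha


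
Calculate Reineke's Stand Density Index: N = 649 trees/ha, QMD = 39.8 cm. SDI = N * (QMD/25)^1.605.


QMD/25 = 39.8/25 = 1.592
(1.592)^1.605 = exp(1.605 * ln(1.592)) = exp(1.605 * 0.464991) = exp(0.746311) = 2.10920
SDI = 649 * 2.10920 = 1368.87 ≈ 1369

1369


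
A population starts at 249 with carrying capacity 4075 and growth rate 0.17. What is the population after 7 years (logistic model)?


(K - N0)/N0 = (4075 - 249)/249 = 3826/249 = 15.3655
r*t = 0.17 * 7 = 1.19; exp(-1.19) = 0.304221
15.3655 * 0.304221 = 4.67451
1 + 4.67451 = 5.67451
N = 4075 / 5.67451 = 718.124 ≈ 718

718


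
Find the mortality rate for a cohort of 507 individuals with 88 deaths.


Mortality rate = 88 / 507 = 0.173570 ≈ 0.1736

0.1736


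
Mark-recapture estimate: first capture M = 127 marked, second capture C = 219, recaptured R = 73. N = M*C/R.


N = M * C / R = 127 * 219 / 73 = 27813 / 73 = 381

381 individuals


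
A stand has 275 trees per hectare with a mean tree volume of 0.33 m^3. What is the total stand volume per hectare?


V_stand = 275 * 0.33 = 90.75 ≈ 90.8 m^3/ha

90.8 m^3/ha


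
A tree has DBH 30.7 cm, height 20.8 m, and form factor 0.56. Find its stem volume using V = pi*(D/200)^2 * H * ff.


(D/200)^2 = (30.7/200)^2 = 0.1535^2 = 0.02356225
BA = 3.141593 * 0.02356225 = 0.0740230 m^2
V = 0.0740230 * 20.8 * 0.56 = 0.862220 ≈ 0.862 m^3

0.862 m^3


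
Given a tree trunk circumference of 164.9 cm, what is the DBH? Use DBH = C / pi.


DBH = C / pi = 164.9 / 3.141593 = 52.4893 ≈ 52.49 cm

52.49 cm


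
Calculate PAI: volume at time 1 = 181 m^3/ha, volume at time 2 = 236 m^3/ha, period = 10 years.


PAI = (V2 - V1) / period = (236 - 181) / 10 = 55 / 10 = 5.50 m^3/ha/yr

5.50 m^3/ha/yr


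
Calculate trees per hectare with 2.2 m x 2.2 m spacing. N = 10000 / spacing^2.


N = 10000 / 2.2^2 = 10000 / 4.84 = 2066.12 ≈ 2066 trees/ha

2066 trees/ha


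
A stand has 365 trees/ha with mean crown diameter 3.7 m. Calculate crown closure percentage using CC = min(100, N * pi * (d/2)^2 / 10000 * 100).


(d/2)^2 = (3.7/2)^2 = 1.85^2 = 3.4225
Crown area = 3.141593 * 3.4225 = 10.7521 m^2
N * area / 10000 * 100 = 365 * 10.7521 / 10000 * 100 = 39.2452
CC = min(100, 39.2452) = 39.2452 ≈ 39.2%

39.2%


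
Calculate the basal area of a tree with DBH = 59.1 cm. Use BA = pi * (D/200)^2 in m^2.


D/200 = 59.1/200 = 0.2955 m
(D/200)^2 = 0.2955^2 = 0.08732025
BA = 3.141593 * 0.08732025 = 0.274325 ≈ 0.2743 m^2

0.2743 m^2


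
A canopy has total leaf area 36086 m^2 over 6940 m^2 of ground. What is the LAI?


LAI = 36086 / 6940 = 5.1997 ≈ 5.20

5.20


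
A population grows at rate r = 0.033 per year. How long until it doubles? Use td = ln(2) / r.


td = ln(2) / 0.033 = 0.693147 / 0.033 = 21.0045 ≈ 21.0 years

21.0 years


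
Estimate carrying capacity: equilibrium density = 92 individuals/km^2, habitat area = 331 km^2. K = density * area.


K = 92 * 331 = 30452 individuals

30452 individuals


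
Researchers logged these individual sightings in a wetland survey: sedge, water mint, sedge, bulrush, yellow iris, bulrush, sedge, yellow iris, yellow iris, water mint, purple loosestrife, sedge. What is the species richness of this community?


Total individuals logged = 12
Distinct species (count of individuals): sedge (4), water mint (2), bulrush (2), yellow iris (3), purple loosestrife (1)
Species richness = number of distinct species = 5

5


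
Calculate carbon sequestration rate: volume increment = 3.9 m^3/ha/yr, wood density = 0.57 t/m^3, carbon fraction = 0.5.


C = 3.9 * 0.57 * 0.5 = 1.1115 ≈ 1.11 t C/ha/yr

1.11 t C/ha/yr


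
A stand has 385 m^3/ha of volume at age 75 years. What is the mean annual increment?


MAI = 385 / 75 = 5.1333 ≈ 5.13 m^3/ha/yr

5.13 m^3/ha/yr


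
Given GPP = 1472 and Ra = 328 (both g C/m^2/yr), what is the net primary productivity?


NPP = GPP - Ra = 1472 - 328 = 1144 g C/m^2/yr

1144 g C/m^2/yr


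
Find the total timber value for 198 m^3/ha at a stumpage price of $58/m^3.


Value = 198 * 58 = $11484/ha

$11484/ha


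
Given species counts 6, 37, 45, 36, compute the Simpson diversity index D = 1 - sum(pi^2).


Total N = 6 + 37 + 45 + 36 = 124
Per-species terms:
  p = 6/124 = 0.048387; p^2 = 0.048387^2 = 0.002341
  p = 37/124 = 0.298387; p^2 = 0.298387^2 = 0.089035
  p = 45/124 = 0.362903; p^2 = 0.362903^2 = 0.131699
  p = 36/124 = 0.290323; p^2 = 0.290323^2 = 0.084287
sum(p^2) = 0.002341 + 0.089035 + 0.131699 + 0.084287 = 0.307362
D = 1 - 0.307362 = 0.692638 ≈ 0.6926

0.6926


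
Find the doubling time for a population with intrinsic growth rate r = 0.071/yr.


td = ln(2) / 0.071 = 0.693147 / 0.071 = 9.76263 ≈ 9.8 years

9.8 years


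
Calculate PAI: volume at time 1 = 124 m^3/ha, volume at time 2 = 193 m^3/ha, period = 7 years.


PAI = (V2 - V1) / period = (193 - 124) / 7 = 69 / 7 = 9.8571 ≈ 9.86 m^3/ha/yr

9.86 m^3/ha/yr


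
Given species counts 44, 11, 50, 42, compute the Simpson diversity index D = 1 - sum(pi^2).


Total N = 44 + 11 + 50 + 42 = 147
Per-species terms:
  p = 44/147 = 0.299320; p^2 = 0.299320^2 = 0.089592
  p = 11/147 = 0.074830; p^2 = 0.074830^2 = 0.005600
  p = 50/147 = 0.340136; p^2 = 0.340136^2 = 0.115692
  p = 42/147 = 0.285714; p^2 = 0.285714^2 = 0.081632
sum(p^2) = 0.089592 + 0.005600 + 0.115692 + 0.081632 = 0.292516
D = 1 - 0.292516 = 0.707484 ≈ 0.7075

0.7075
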